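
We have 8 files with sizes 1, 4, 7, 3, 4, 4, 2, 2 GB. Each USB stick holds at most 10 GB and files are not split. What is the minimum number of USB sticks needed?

3

Total = 7 + 4 + 4 + 4 + 3 + 2 + 2 + 1 = 27 GB.
Lower bound: ⌈27/10⌉ = 3 USB sticks.
A packing using 3 USB sticks:
  USB stick 1: 7 + 3 = 10
  USB stick 2: 4 + 4 + 2 = 10
  USB stick 3: 4 + 2 + 1 = 7
This matches the lower bound, so 3 is optimal.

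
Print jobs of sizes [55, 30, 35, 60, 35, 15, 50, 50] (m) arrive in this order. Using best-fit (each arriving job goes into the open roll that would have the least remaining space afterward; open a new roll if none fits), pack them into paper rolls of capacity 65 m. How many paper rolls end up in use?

  55 → roll 1 (new)  [load 55/65]
  30 → roll 2 (new)  [load 30/65]
  35 → roll 2  [load 65/65]
  60 → roll 3 (new)  [load 60/65]
  35 → roll 4 (new)  [load 35/65]
  15 → roll 4  [load 50/65]
  50 → roll 5 (new)  [load 50/65]
  50 → roll 6 (new)  [load 50/65]
6 paper rolls opened.

6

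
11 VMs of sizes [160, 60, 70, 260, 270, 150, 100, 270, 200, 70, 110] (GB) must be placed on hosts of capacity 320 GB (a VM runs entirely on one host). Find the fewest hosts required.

Total = 270 + 270 + 260 + 200 + 160 + 150 + 110 + 100 + 70 + 70 + 60 = 1720 GB.
Lower bound: ⌈1720/320⌉ = 6 hosts.
A packing using 6 hosts:
  host 1: 270 = 270
  host 2: 270 = 270
  host 3: 260 + 60 = 320
  host 4: 200 + 110 = 310
  host 5: 160 + 150 = 310
  host 6: 100 + 70 + 70 = 240
This matches the lower bound, so 6 is optimal.

6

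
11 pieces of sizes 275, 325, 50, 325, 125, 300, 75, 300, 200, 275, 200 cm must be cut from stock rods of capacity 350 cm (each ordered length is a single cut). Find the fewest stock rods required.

Total = 325 + 325 + 300 + 300 + 275 + 275 + 200 + 200 + 125 + 75 + 50 = 2450 cm.
Lower bound: ⌈2450/350⌉ = 7 stock rods.
Also, 8 pieces each exceed 175 cm, and no two of those can share a stock rod, so at least 8 stock rods are needed.
A packing using 8 stock rods:
  stock rod 1: 325 = 325
  stock rod 2: 325 = 325
  stock rod 3: 300 + 50 = 350
  stock rod 4: 300 = 300
  stock rod 5: 275 + 75 = 350
  stock rod 6: 275 = 275
  stock rod 7: 200 + 125 = 325
  stock rod 8: 200 = 200
This matches the lower bound, so 8 is optimal.

8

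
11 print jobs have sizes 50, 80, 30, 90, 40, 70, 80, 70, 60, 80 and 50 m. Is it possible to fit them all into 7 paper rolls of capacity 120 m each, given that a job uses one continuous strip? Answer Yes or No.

Yes

A valid assignment using 7 paper rolls:
  roll 1: 90 + 30 = 120
  roll 2: 80 + 40 = 120
  roll 3: 80 = 80
  roll 4: 80 = 80
  roll 5: 70 + 50 = 120
  roll 6: 70 + 50 = 120
  roll 7: 60 = 60
Every load is within 120 m, so 7 paper rolls suffice.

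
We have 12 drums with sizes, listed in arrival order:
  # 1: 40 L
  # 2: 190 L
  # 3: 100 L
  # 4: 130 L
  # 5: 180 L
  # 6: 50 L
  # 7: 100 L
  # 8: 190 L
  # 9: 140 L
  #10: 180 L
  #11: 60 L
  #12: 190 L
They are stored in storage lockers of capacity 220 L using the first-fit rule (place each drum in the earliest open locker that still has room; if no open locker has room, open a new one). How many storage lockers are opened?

9

  40 → locker 1 (new)  [load 40/220]
  190 → locker 2 (new)  [load 190/220]
  100 → locker 1  [load 140/220]
  130 → locker 3 (new)  [load 130/220]
  180 → locker 4 (new)  [load 180/220]
  50 → locker 1  [load 190/220]
  100 → locker 5 (new)  [load 100/220]
  190 → locker 6 (new)  [load 190/220]
  140 → locker 7 (new)  [load 140/220]
  180 → locker 8 (new)  [load 180/220]
  60 → locker 3  [load 190/220]
  190 → locker 9 (new)  [load 190/220]
9 storage lockers opened.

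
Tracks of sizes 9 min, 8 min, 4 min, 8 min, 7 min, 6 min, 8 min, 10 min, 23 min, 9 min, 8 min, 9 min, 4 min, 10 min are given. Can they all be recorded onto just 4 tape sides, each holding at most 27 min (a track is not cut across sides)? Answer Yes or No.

No

Total = 123 min; ⌈123/27⌉ = 5.
At least 5 tape sides are required, but only 4 are allowed.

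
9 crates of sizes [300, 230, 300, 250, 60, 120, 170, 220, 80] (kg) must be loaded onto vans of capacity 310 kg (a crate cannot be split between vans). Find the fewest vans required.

6

Total = 300 + 300 + 250 + 230 + 220 + 170 + 120 + 80 + 60 = 1730 kg.
Lower bound: ⌈1730/310⌉ = 6 vans.
A packing using 6 vans:
  van 1: 300 = 300
  van 2: 300 = 300
  van 3: 250 + 60 = 310
  van 4: 230 + 80 = 310
  van 5: 220 = 220
  van 6: 170 + 120 = 290
This matches the lower bound, so 6 is optimal.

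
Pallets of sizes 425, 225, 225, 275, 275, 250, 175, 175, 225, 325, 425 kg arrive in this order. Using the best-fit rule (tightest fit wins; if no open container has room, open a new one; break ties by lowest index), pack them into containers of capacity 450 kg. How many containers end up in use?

8

  425 → container 1 (new)  [load 425/450]
  225 → container 2 (new)  [load 225/450]
  225 → container 2  [load 450/450]
  275 → container 3 (new)  [load 275/450]
  275 → container 4 (new)  [load 275/450]
  250 → container 5 (new)  [load 250/450]
  175 → container 3  [load 450/450]
  175 → container 4  [load 450/450]
  225 → container 6 (new)  [load 225/450]
  325 → container 7 (new)  [load 325/450]
  425 → container 8 (new)  [load 425/450]
8 containers opened.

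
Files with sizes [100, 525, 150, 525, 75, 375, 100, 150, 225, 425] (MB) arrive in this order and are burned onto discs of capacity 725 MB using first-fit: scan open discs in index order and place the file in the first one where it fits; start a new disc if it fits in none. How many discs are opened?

4

  100 → disc 1 (new)  [load 100/725]
  525 → disc 1  [load 625/725]
  150 → disc 2 (new)  [load 150/725]
  525 → disc 2  [load 675/725]
  75 → disc 1  [load 700/725]
  375 → disc 3 (new)  [load 375/725]
  100 → disc 3  [load 475/725]
  150 → disc 3  [load 625/725]
  225 → disc 4 (new)  [load 225/725]
  425 → disc 4  [load 650/725]
4 discs opened.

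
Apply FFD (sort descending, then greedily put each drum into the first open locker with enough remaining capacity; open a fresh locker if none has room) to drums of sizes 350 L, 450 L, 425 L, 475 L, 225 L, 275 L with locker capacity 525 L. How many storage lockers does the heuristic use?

Sorted descending: 475, 450, 425, 350, 275, 225.
  475 → locker 1 (new)  [load 475/525]
  450 → locker 2 (new)  [load 450/525]
  425 → locker 3 (new)  [load 425/525]
  350 → locker 4 (new)  [load 350/525]
  275 → locker 5 (new)  [load 275/525]
  225 → locker 5  [load 500/525]
5 storage lockers opened.

5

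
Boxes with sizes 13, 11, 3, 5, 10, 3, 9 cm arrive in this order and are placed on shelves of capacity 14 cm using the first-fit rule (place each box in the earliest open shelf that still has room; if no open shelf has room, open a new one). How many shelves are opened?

5

  13 → shelf 1 (new)  [load 13/14]
  11 → shelf 2 (new)  [load 11/14]
  3 → shelf 2  [load 14/14]
  5 → shelf 3 (new)  [load 5/14]
  10 → shelf 4 (new)  [load 10/14]
  3 → shelf 3  [load 8/14]
  9 → shelf 5 (new)  [load 9/14]
5 shelves opened.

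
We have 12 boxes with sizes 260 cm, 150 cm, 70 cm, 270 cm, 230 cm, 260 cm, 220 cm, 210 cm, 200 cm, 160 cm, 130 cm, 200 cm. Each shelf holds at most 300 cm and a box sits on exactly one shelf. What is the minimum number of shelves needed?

Total = 270 + 260 + 260 + 230 + 220 + 210 + 200 + 200 + 160 + 150 + 130 + 70 = 2360 cm.
Lower bound: ⌈2360/300⌉ = 8 shelves.
Also, 9 boxes each exceed 150 cm, and no two of those can share a shelf, so at least 9 shelves are needed.
A packing using 10 shelves:
  shelf 1: 270 = 270
  shelf 2: 260 = 260
  shelf 3: 260 = 260
  shelf 4: 230 + 70 = 300
  shelf 5: 220 = 220
  shelf 6: 210 = 210
  shelf 7: 200 = 200
  shelf 8: 200 = 200
  shelf 9: 160 + 130 = 290
  shelf 10: 150 = 150
No arrangement into 9 shelves stays within capacity, so 10 is optimal.

10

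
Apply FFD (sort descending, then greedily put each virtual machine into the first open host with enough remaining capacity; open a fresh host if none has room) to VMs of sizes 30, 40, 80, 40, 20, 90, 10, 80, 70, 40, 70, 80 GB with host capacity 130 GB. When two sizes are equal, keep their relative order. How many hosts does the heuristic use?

6

Sorted descending: 90, 80, 80, 80, 70, 70, 40, 40, 40, 30, 20, 10.
  90 → host 1 (new)  [load 90/130]
  80 → host 2 (new)  [load 80/130]
  80 → host 3 (new)  [load 80/130]
  80 → host 4 (new)  [load 80/130]
  70 → host 5 (new)  [load 70/130]
  70 → host 6 (new)  [load 70/130]
  40 → host 1  [load 130/130]
  40 → host 2  [load 120/130]
  40 → host 3  [load 120/130]
  30 → host 4  [load 110/130]
  20 → host 4  [load 130/130]
  10 → host 2  [load 130/130]
6 hosts opened.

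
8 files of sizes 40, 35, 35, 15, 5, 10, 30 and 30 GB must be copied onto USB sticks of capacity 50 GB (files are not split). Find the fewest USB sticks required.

5

Total = 40 + 35 + 35 + 30 + 30 + 15 + 10 + 5 = 200 GB.
Lower bound: ⌈200/50⌉ = 4 USB sticks.
Also, 5 files each exceed 25 GB, and no two of those can share a USB stick, so at least 5 USB sticks are needed.
A packing using 5 USB sticks:
  USB stick 1: 40 + 10 = 50
  USB stick 2: 35 + 15 = 50
  USB stick 3: 35 + 5 = 40
  USB stick 4: 30 = 30
  USB stick 5: 30 = 30
This matches the lower bound, so 5 is optimal.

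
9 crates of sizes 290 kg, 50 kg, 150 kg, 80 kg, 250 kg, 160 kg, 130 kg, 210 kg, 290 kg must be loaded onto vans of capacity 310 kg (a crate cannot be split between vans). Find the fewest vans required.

Total = 290 + 290 + 250 + 210 + 160 + 150 + 130 + 80 + 50 = 1610 kg.
Lower bound: ⌈1610/310⌉ = 6 vans.
A packing using 6 vans:
  van 1: 290 = 290
  van 2: 290 = 290
  van 3: 250 + 50 = 300
  van 4: 210 + 80 = 290
  van 5: 160 + 150 = 310
  van 6: 130 = 130
This matches the lower bound, so 6 is optimal.

6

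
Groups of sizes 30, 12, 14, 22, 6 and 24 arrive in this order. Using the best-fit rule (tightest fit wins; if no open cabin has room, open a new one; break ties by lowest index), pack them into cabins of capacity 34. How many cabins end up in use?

  30 → cabin 1 (new)  [load 30/34]
  12 → cabin 2 (new)  [load 12/34]
  14 → cabin 2  [load 26/34]
  22 → cabin 3 (new)  [load 22/34]
  6 → cabin 2  [load 32/34]
  24 → cabin 4 (new)  [load 24/34]
4 cabins opened.

4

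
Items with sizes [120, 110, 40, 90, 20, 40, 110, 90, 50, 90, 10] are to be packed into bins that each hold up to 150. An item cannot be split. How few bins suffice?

6

Total = 120 + 110 + 110 + 90 + 90 + 90 + 50 + 40 + 40 + 20 + 10 = 770.
Lower bound: ⌈770/150⌉ = 6 bins.
A packing using 6 bins:
  bin 1: 120 + 20 + 10 = 150
  bin 2: 110 + 40 = 150
  bin 3: 110 + 40 = 150
  bin 4: 90 + 50 = 140
  bin 5: 90 = 90
  bin 6: 90 = 90
This matches the lower bound, so 6 is optimal.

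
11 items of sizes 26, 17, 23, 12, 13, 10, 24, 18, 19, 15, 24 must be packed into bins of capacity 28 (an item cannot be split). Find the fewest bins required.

9

Total = 26 + 24 + 24 + 23 + 19 + 18 + 17 + 15 + 13 + 12 + 10 = 201.
Lower bound: ⌈201/28⌉ = 8 bins.
A packing using 9 bins:
  bin 1: 26 = 26
  bin 2: 24 = 24
  bin 3: 24 = 24
  bin 4: 23 = 23
  bin 5: 19 = 19
  bin 6: 18 + 10 = 28
  bin 7: 17 = 17
  bin 8: 15 + 13 = 28
  bin 9: 12 = 12
No arrangement into 8 bins stays within capacity, so 9 is optimal.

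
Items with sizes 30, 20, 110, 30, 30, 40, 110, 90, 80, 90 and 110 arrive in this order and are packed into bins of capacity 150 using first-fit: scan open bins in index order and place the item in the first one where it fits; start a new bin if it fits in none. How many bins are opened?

  30 → bin 1 (new)  [load 30/150]
  20 → bin 1  [load 50/150]
  110 → bin 2 (new)  [load 110/150]
  30 → bin 1  [load 80/150]
  30 → bin 1  [load 110/150]
  40 → bin 1  [load 150/150]
  110 → bin 3 (new)  [load 110/150]
  90 → bin 4 (new)  [load 90/150]
  80 → bin 5 (new)  [load 80/150]
  90 → bin 6 (new)  [load 90/150]
  110 → bin 7 (new)  [load 110/150]
7 bins opened.

7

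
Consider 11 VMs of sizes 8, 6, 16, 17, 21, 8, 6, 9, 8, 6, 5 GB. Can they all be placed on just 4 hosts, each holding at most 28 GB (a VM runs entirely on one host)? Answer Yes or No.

Total = 110 GB; ⌈110/28⌉ = 4.
The bound of 4 does not rule out 4, but exhaustive search shows no assignment into 4 hosts of capacity 28 GB exists — the minimum is 5.

No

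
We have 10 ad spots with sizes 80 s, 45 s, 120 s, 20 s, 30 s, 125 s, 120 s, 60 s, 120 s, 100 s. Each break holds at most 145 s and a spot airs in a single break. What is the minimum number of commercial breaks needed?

7

Total = 125 + 120 + 120 + 120 + 100 + 80 + 60 + 45 + 30 + 20 = 820 s.
Lower bound: ⌈820/145⌉ = 6 commercial breaks.
A packing using 7 commercial breaks:
  break 1: 125 + 20 = 145
  break 2: 120 = 120
  break 3: 120 = 120
  break 4: 120 = 120
  break 5: 100 + 45 = 145
  break 6: 80 + 60 = 140
  break 7: 30 = 30
No arrangement into 6 commercial breaks stays within capacity, so 7 is optimal.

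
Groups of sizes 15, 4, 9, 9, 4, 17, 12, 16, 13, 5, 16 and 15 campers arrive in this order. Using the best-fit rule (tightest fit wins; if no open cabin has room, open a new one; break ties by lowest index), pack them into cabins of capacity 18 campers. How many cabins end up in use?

9

  15 → cabin 1 (new)  [load 15/18]
  4 → cabin 2 (new)  [load 4/18]
  9 → cabin 2  [load 13/18]
  9 → cabin 3 (new)  [load 9/18]
  4 → cabin 2  [load 17/18]
  17 → cabin 4 (new)  [load 17/18]
  12 → cabin 5 (new)  [load 12/18]
  16 → cabin 6 (new)  [load 16/18]
  13 → cabin 7 (new)  [load 13/18]
  5 → cabin 7  [load 18/18]
  16 → cabin 8 (new)  [load 16/18]
  15 → cabin 9 (new)  [load 15/18]
9 cabins opened.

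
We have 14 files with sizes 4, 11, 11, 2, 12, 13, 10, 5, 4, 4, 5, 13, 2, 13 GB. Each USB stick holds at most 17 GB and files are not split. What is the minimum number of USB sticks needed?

Total = 13 + 13 + 13 + 12 + 11 + 11 + 10 + 5 + 5 + 4 + 4 + 4 + 2 + 2 = 109 GB.
Lower bound: ⌈109/17⌉ = 7 USB sticks.
A packing using 7 USB sticks:
  USB stick 1: 13 + 4 = 17
  USB stick 2: 13 + 4 = 17
  USB stick 3: 13 + 4 = 17
  USB stick 4: 12 + 5 = 17
  USB stick 5: 11 + 5 = 16
  USB stick 6: 11 + 2 + 2 = 15
  USB stick 7: 10 = 10
This matches the lower bound, so 7 is optimal.

7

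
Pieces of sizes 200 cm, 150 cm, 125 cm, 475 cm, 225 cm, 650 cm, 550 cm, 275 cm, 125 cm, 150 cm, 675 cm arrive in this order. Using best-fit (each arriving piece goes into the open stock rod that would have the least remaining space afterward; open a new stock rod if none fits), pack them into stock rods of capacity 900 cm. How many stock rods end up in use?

5

  200 → stock rod 1 (new)  [load 200/900]
  150 → stock rod 1  [load 350/900]
  125 → stock rod 1  [load 475/900]
  475 → stock rod 2 (new)  [load 475/900]
  225 → stock rod 1  [load 700/900]
  650 → stock rod 3 (new)  [load 650/900]
  550 → stock rod 4 (new)  [load 550/900]
  275 → stock rod 4  [load 825/900]
  125 → stock rod 1  [load 825/900]
  150 → stock rod 3  [load 800/900]
  675 → stock rod 5 (new)  [load 675/900]
5 stock rods opened.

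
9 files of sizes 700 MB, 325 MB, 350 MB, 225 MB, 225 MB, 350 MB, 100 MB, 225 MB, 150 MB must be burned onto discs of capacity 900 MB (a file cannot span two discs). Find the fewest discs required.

3

Total = 700 + 350 + 350 + 325 + 225 + 225 + 225 + 150 + 100 = 2650 MB.
Lower bound: ⌈2650/900⌉ = 3 discs.
A packing using 3 discs:
  disc 1: 700 + 150 = 850
  disc 2: 350 + 325 + 225 = 900
  disc 3: 350 + 225 + 225 + 100 = 900
This matches the lower bound, so 3 is optimal.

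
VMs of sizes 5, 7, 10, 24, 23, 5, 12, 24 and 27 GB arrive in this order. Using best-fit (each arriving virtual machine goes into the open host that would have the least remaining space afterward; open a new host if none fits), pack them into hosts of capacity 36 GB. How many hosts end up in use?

5

  5 → host 1 (new)  [load 5/36]
  7 → host 1  [load 12/36]
  10 → host 1  [load 22/36]
  24 → host 2 (new)  [load 24/36]
  23 → host 3 (new)  [load 23/36]
  5 → host 2  [load 29/36]
  12 → host 3  [load 35/36]
  24 → host 4 (new)  [load 24/36]
  27 → host 5 (new)  [load 27/36]
5 hosts opened.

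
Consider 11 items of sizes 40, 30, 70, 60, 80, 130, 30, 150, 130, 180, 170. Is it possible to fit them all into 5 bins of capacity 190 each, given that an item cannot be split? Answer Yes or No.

Total = 1070; ⌈1070/190⌉ = 6.
At least 6 bins are required, but only 5 are allowed.

No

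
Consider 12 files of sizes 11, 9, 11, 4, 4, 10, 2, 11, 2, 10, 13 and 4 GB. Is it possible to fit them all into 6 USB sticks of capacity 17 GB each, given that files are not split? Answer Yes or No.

Total = 91 GB; ⌈91/17⌉ = 6.
7 files each exceed half the capacity and cannot share a USB stick, forcing at least 7 USB sticks.
At least 7 USB sticks are required, but only 6 are allowed.

No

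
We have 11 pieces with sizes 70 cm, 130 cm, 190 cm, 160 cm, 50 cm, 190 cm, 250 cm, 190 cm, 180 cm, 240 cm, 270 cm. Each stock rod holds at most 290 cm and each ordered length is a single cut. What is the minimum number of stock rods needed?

Total = 270 + 250 + 240 + 190 + 190 + 190 + 180 + 160 + 130 + 70 + 50 = 1920 cm.
Lower bound: ⌈1920/290⌉ = 7 stock rods.
Also, 8 pieces each exceed 145 cm, and no two of those can share a stock rod, so at least 8 stock rods are needed.
A packing using 8 stock rods:
  stock rod 1: 270 = 270
  stock rod 2: 250 = 250
  stock rod 3: 240 + 50 = 290
  stock rod 4: 190 + 70 = 260
  stock rod 5: 190 = 190
  stock rod 6: 190 = 190
  stock rod 7: 180 = 180
  stock rod 8: 160 + 130 = 290
This matches the lower bound, so 8 is optimal.

8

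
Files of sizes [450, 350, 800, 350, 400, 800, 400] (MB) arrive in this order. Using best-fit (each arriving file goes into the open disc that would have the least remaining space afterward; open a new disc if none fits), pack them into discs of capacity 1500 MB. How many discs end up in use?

3

  450 → disc 1 (new)  [load 450/1500]
  350 → disc 1  [load 800/1500]
  800 → disc 2 (new)  [load 800/1500]
  350 → disc 1  [load 1150/1500]
  400 → disc 2  [load 1200/1500]
  800 → disc 3 (new)  [load 800/1500]
  400 → disc 3  [load 1200/1500]
3 discs opened.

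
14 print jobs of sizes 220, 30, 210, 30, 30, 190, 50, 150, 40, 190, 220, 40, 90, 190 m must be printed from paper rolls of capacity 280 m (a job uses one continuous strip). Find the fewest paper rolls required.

Total = 220 + 220 + 210 + 190 + 190 + 190 + 150 + 90 + 50 + 40 + 40 + 30 + 30 + 30 = 1680 m.
Lower bound: ⌈1680/280⌉ = 6 paper rolls.
Also, 7 print jobs each exceed 140 m, and no two of those can share a roll, so at least 7 paper rolls are needed.
A packing using 7 paper rolls:
  roll 1: 220 + 50 = 270
  roll 2: 220 + 40 = 260
  roll 3: 210 + 40 + 30 = 280
  roll 4: 190 + 90 = 280
  roll 5: 190 + 30 + 30 = 250
  roll 6: 190 = 190
  roll 7: 150 = 150
This matches the lower bound, so 7 is optimal.

7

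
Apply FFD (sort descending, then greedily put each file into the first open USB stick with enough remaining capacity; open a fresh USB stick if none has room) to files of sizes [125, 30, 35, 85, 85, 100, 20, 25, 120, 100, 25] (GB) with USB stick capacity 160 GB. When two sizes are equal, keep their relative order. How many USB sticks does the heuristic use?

Sorted descending: 125, 120, 100, 100, 85, 85, 35, 30, 25, 25, 20.
  125 → USB stick 1 (new)  [load 125/160]
  120 → USB stick 2 (new)  [load 120/160]
  100 → USB stick 3 (new)  [load 100/160]
  100 → USB stick 4 (new)  [load 100/160]
  85 → USB stick 5 (new)  [load 85/160]
  85 → USB stick 6 (new)  [load 85/160]
  35 → USB stick 1  [load 160/160]
  30 → USB stick 2  [load 150/160]
  25 → USB stick 3  [load 125/160]
  25 → USB stick 3  [load 150/160]
  20 → USB stick 4  [load 120/160]
6 USB sticks opened.

6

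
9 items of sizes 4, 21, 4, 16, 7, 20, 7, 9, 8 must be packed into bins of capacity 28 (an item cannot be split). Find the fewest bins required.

4

Total = 21 + 20 + 16 + 9 + 8 + 7 + 7 + 4 + 4 = 96.
Lower bound: ⌈96/28⌉ = 4 bins.
A packing using 4 bins:
  bin 1: 21 + 7 = 28
  bin 2: 20 + 8 = 28
  bin 3: 16 + 9 = 25
  bin 4: 7 + 4 + 4 = 15
This matches the lower bound, so 4 is optimal.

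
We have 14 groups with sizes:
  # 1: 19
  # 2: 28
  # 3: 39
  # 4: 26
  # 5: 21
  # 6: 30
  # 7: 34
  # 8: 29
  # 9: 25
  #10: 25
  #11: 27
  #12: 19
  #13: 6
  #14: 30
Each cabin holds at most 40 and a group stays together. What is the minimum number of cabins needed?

Total = 39 + 34 + 30 + 30 + 29 + 28 + 27 + 26 + 25 + 25 + 21 + 19 + 19 + 6 = 358.
Lower bound: ⌈358/40⌉ = 9 cabins.
Also, 11 groups each exceed 20, and no two of those can share a cabin, so at least 11 cabins are needed.
A packing using 12 cabins:
  cabin 1: 39 = 39
  cabin 2: 34 + 6 = 40
  cabin 3: 30 = 30
  cabin 4: 30 = 30
  cabin 5: 29 = 29
  cabin 6: 28 = 28
  cabin 7: 27 = 27
  cabin 8: 26 = 26
  cabin 9: 25 = 25
  cabin 10: 25 = 25
  cabin 11: 21 + 19 = 40
  cabin 12: 19 = 19
No arrangement into 11 cabins stays within capacity, so 12 is optimal.

12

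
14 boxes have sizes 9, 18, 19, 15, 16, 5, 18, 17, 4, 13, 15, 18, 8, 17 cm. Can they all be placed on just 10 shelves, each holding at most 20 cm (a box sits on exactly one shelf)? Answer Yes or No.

No

Total = 192 cm; ⌈192/20⌉ = 10.
The bound of 10 does not rule out 10, but exhaustive search shows no assignment into 10 shelves of capacity 20 cm exists — the minimum is 11.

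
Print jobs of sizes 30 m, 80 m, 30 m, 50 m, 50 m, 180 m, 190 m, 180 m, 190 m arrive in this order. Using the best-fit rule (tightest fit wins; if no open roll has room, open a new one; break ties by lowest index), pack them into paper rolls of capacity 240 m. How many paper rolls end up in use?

  30 → roll 1 (new)  [load 30/240]
  80 → roll 1  [load 110/240]
  30 → roll 1  [load 140/240]
  50 → roll 1  [load 190/240]
  50 → roll 1  [load 240/240]
  180 → roll 2 (new)  [load 180/240]
  190 → roll 3 (new)  [load 190/240]
  180 → roll 4 (new)  [load 180/240]
  190 → roll 5 (new)  [load 190/240]
5 paper rolls opened.

5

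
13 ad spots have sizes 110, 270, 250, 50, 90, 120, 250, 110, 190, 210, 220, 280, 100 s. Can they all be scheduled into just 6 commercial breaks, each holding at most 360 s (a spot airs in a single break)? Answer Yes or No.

No

Total = 2250 s; ⌈2250/360⌉ = 7.
At least 7 commercial breaks are required, but only 6 are allowed.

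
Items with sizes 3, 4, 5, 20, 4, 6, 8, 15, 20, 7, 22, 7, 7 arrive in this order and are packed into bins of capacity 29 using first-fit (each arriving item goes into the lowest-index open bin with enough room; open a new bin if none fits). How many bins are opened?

5

  3 → bin 1 (new)  [load 3/29]
  4 → bin 1  [load 7/29]
  5 → bin 1  [load 12/29]
  20 → bin 2 (new)  [load 20/29]
  4 → bin 1  [load 16/29]
  6 → bin 1  [load 22/29]
  8 → bin 2  [load 28/29]
  15 → bin 3 (new)  [load 15/29]
  20 → bin 4 (new)  [load 20/29]
  7 → bin 1  [load 29/29]
  22 → bin 5 (new)  [load 22/29]
  7 → bin 3  [load 22/29]
  7 → bin 3  [load 29/29]
5 bins opened.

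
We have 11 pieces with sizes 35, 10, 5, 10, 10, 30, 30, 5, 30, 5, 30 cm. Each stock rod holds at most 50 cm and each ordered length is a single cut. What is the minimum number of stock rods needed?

Total = 35 + 30 + 30 + 30 + 30 + 10 + 10 + 10 + 5 + 5 + 5 = 200 cm.
Lower bound: ⌈200/50⌉ = 4 stock rods.
Also, 5 pieces each exceed 25 cm, and no two of those can share a stock rod, so at least 5 stock rods are needed.
A packing using 5 stock rods:
  stock rod 1: 35 + 10 + 5 = 50
  stock rod 2: 30 + 10 + 10 = 50
  stock rod 3: 30 + 5 + 5 = 40
  stock rod 4: 30 = 30
  stock rod 5: 30 = 30
This matches the lower bound, so 5 is optimal.

5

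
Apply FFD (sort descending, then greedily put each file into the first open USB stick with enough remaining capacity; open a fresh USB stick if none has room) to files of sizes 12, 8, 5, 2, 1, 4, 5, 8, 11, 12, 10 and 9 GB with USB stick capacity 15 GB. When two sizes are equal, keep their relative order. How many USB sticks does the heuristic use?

Sorted descending: 12, 12, 11, 10, 9, 8, 8, 5, 5, 4, 2, 1.
  12 → USB stick 1 (new)  [load 12/15]
  12 → USB stick 2 (new)  [load 12/15]
  11 → USB stick 3 (new)  [load 11/15]
  10 → USB stick 4 (new)  [load 10/15]
  9 → USB stick 5 (new)  [load 9/15]
  8 → USB stick 6 (new)  [load 8/15]
  8 → USB stick 7 (new)  [load 8/15]
  5 → USB stick 4  [load 15/15]
  5 → USB stick 5  [load 14/15]
  4 → USB stick 3  [load 15/15]
  2 → USB stick 1  [load 14/15]
  1 → USB stick 1  [load 15/15]
7 USB sticks opened.

7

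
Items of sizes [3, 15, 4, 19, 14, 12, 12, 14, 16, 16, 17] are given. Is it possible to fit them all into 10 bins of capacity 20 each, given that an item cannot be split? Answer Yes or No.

A valid assignment using 9 bins:
  bin 1: 19 = 19
  bin 2: 17 + 3 = 20
  bin 3: 16 + 4 = 20
  bin 4: 16 = 16
  bin 5: 15 = 15
  bin 6: 14 = 14
  bin 7: 14 = 14
  bin 8: 12 = 12
  bin 9: 12 = 12
That uses only 9 ≤ 10, so 10 bins are enough.

Yes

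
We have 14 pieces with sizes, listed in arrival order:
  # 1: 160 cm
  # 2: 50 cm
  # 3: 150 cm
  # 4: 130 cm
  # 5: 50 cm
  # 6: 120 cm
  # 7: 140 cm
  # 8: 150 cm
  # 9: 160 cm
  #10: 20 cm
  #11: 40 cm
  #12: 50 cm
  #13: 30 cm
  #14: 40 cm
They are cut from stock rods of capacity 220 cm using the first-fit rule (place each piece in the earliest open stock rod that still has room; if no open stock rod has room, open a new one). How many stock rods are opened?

  160 → stock rod 1 (new)  [load 160/220]
  50 → stock rod 1  [load 210/220]
  150 → stock rod 2 (new)  [load 150/220]
  130 → stock rod 3 (new)  [load 130/220]
  50 → stock rod 2  [load 200/220]
  120 → stock rod 4 (new)  [load 120/220]
  140 → stock rod 5 (new)  [load 140/220]
  150 → stock rod 6 (new)  [load 150/220]
  160 → stock rod 7 (new)  [load 160/220]
  20 → stock rod 2  [load 220/220]
  40 → stock rod 3  [load 170/220]
  50 → stock rod 3  [load 220/220]
  30 → stock rod 4  [load 150/220]
  40 → stock rod 4  [load 190/220]
7 stock rods opened.

7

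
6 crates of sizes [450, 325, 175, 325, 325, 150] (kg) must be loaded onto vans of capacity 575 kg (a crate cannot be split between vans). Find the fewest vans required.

Total = 450 + 325 + 325 + 325 + 175 + 150 = 1750 kg.
Lower bound: ⌈1750/575⌉ = 4 vans.
A packing using 4 vans:
  van 1: 450 = 450
  van 2: 325 + 175 = 500
  van 3: 325 + 150 = 475
  van 4: 325 = 325
This matches the lower bound, so 4 is optimal.

4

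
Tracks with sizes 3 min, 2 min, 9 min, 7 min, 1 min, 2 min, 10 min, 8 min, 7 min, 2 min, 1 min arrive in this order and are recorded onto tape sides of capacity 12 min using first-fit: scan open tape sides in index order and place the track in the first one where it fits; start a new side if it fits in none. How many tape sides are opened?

  3 → side 1 (new)  [load 3/12]
  2 → side 1  [load 5/12]
  9 → side 2 (new)  [load 9/12]
  7 → side 1  [load 12/12]
  1 → side 2  [load 10/12]
  2 → side 2  [load 12/12]
  10 → side 3 (new)  [load 10/12]
  8 → side 4 (new)  [load 8/12]
  7 → side 5 (new)  [load 7/12]
  2 → side 3  [load 12/12]
  1 → side 4  [load 9/12]
5 tape sides opened.

5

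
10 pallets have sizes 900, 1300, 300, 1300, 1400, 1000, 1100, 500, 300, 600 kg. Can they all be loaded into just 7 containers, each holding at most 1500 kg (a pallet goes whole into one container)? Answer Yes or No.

A valid assignment using 7 containers:
  container 1: 1400 = 1400
  container 2: 1300 = 1300
  container 3: 1300 = 1300
  container 4: 1100 + 300 = 1400
  container 5: 1000 + 500 = 1500
  container 6: 900 + 600 = 1500
  container 7: 300 = 300
Every load is within 1500 kg, so 7 containers suffice.

Yes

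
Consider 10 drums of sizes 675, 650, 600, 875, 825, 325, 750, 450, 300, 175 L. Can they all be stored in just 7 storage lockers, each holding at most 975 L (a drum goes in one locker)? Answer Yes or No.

A valid assignment using 7 storage lockers:
  locker 1: 875 = 875
  locker 2: 825 = 825
  locker 3: 750 + 175 = 925
  locker 4: 675 + 300 = 975
  locker 5: 650 + 325 = 975
  locker 6: 600 = 600
  locker 7: 450 = 450
Every load is within 975 L, so 7 storage lockers suffice.

Yes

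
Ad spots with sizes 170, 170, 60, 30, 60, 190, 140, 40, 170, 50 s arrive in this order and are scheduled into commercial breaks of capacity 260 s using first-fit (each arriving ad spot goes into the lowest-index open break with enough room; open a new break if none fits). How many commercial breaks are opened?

  170 → break 1 (new)  [load 170/260]
  170 → break 2 (new)  [load 170/260]
  60 → break 1  [load 230/260]
  30 → break 1  [load 260/260]
  60 → break 2  [load 230/260]
  190 → break 3 (new)  [load 190/260]
  140 → break 4 (new)  [load 140/260]
  40 → break 3  [load 230/260]
  170 → break 5 (new)  [load 170/260]
  50 → break 4  [load 190/260]
5 commercial breaks opened.

5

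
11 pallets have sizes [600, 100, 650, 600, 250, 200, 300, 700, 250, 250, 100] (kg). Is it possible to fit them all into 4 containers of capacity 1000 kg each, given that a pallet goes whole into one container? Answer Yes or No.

Total = 4000 kg; ⌈4000/1000⌉ = 4.
The bound of 4 does not rule out 4, but exhaustive search shows no assignment into 4 containers of capacity 1000 kg exists — the minimum is 5.

No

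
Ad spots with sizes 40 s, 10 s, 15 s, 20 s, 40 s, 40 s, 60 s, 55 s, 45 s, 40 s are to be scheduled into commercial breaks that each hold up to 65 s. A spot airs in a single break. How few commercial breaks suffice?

7

Total = 60 + 55 + 45 + 40 + 40 + 40 + 40 + 20 + 15 + 10 = 365 s.
Lower bound: ⌈365/65⌉ = 6 commercial breaks.
Also, 7 ad spots each exceed 65/2 s, and no two of those can share a break, so at least 7 commercial breaks are needed.
A packing using 7 commercial breaks:
  break 1: 60 = 60
  break 2: 55 + 10 = 65
  break 3: 45 + 20 = 65
  break 4: 40 + 15 = 55
  break 5: 40 = 40
  break 6: 40 = 40
  break 7: 40 = 40
This matches the lower bound, so 7 is optimal.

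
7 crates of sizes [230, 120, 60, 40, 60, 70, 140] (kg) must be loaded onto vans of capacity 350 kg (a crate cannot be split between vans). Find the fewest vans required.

3

Total = 230 + 140 + 120 + 70 + 60 + 60 + 40 = 720 kg.
Lower bound: ⌈720/350⌉ = 3 vans.
A packing using 3 vans:
  van 1: 230 + 120 = 350
  van 2: 140 + 70 + 60 + 60 = 330
  van 3: 40 = 40
This matches the lower bound, so 3 is optimal.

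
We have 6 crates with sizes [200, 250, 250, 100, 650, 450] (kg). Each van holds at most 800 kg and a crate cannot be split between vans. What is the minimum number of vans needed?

3

Total = 650 + 450 + 250 + 250 + 200 + 100 = 1900 kg.
Lower bound: ⌈1900/800⌉ = 3 vans.
A packing using 3 vans:
  van 1: 650 + 100 = 750
  van 2: 450 + 250 = 700
  van 3: 250 + 200 = 450
This matches the lower bound, so 3 is optimal.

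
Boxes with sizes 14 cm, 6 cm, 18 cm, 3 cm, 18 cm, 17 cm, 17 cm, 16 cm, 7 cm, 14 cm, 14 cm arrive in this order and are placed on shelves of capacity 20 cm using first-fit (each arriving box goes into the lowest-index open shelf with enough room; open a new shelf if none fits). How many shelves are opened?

  14 → shelf 1 (new)  [load 14/20]
  6 → shelf 1  [load 20/20]
  18 → shelf 2 (new)  [load 18/20]
  3 → shelf 3 (new)  [load 3/20]
  18 → shelf 4 (new)  [load 18/20]
  17 → shelf 3  [load 20/20]
  17 → shelf 5 (new)  [load 17/20]
  16 → shelf 6 (new)  [load 16/20]
  7 → shelf 7 (new)  [load 7/20]
  14 → shelf 8 (new)  [load 14/20]
  14 → shelf 9 (new)  [load 14/20]
9 shelves opened.

9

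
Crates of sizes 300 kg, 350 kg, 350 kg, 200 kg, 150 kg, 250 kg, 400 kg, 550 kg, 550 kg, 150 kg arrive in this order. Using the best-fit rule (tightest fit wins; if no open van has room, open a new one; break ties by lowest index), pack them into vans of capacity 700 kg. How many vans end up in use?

5

  300 → van 1 (new)  [load 300/700]
  350 → van 1  [load 650/700]
  350 → van 2 (new)  [load 350/700]
  200 → van 2  [load 550/700]
  150 → van 2  [load 700/700]
  250 → van 3 (new)  [load 250/700]
  400 → van 3  [load 650/700]
  550 → van 4 (new)  [load 550/700]
  550 → van 5 (new)  [load 550/700]
  150 → van 4  [load 700/700]
5 vans opened.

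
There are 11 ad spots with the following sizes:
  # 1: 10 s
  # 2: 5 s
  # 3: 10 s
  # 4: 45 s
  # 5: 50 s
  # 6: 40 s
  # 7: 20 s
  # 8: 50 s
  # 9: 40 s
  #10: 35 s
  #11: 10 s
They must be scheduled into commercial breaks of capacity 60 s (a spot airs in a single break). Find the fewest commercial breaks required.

6

Total = 50 + 50 + 45 + 40 + 40 + 35 + 20 + 10 + 10 + 10 + 5 = 315 s.
Lower bound: ⌈315/60⌉ = 6 commercial breaks.
A packing using 6 commercial breaks:
  break 1: 50 + 10 = 60
  break 2: 50 + 10 = 60
  break 3: 45 + 10 + 5 = 60
  break 4: 40 + 20 = 60
  break 5: 40 = 40
  break 6: 35 = 35
This matches the lower bound, so 6 is optimal.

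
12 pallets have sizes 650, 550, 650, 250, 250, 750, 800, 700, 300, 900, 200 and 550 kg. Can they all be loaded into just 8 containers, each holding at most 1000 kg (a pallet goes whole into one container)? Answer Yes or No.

Yes

A valid assignment using 8 containers:
  container 1: 900 = 900
  container 2: 800 + 200 = 1000
  container 3: 750 + 250 = 1000
  container 4: 700 + 300 = 1000
  container 5: 650 + 250 = 900
  container 6: 650 = 650
  container 7: 550 = 550
  container 8: 550 = 550
Every load is within 1000 kg, so 8 containers suffice.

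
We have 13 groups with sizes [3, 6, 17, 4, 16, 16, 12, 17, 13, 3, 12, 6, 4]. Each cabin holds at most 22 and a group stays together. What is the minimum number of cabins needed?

7

Total = 17 + 17 + 16 + 16 + 13 + 12 + 12 + 6 + 6 + 4 + 4 + 3 + 3 = 129.
Lower bound: ⌈129/22⌉ = 6 cabins.
Also, 7 groups each exceed 11, and no two of those can share a cabin, so at least 7 cabins are needed.
A packing using 7 cabins:
  cabin 1: 17 + 4 = 21
  cabin 2: 17 + 4 = 21
  cabin 3: 16 + 6 = 22
  cabin 4: 16 + 6 = 22
  cabin 5: 13 + 3 + 3 = 19
  cabin 6: 12 = 12
  cabin 7: 12 = 12
This matches the lower bound, so 7 is optimal.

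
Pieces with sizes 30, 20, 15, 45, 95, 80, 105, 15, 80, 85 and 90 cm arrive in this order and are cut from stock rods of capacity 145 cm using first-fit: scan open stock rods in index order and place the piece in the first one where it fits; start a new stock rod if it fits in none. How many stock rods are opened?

  30 → stock rod 1 (new)  [load 30/145]
  20 → stock rod 1  [load 50/145]
  15 → stock rod 1  [load 65/145]
  45 → stock rod 1  [load 110/145]
  95 → stock rod 2 (new)  [load 95/145]
  80 → stock rod 3 (new)  [load 80/145]
  105 → stock rod 4 (new)  [load 105/145]
  15 → stock rod 1  [load 125/145]
  80 → stock rod 5 (new)  [load 80/145]
  85 → stock rod 6 (new)  [load 85/145]
  90 → stock rod 7 (new)  [load 90/145]
7 stock rods opened.

7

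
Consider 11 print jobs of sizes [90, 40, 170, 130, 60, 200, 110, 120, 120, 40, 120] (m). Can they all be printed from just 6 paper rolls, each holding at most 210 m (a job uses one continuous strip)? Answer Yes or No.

Total = 1200 m; ⌈1200/210⌉ = 6.
7 print jobs each exceed half the capacity and cannot share a roll, forcing at least 7 paper rolls.
At least 7 paper rolls are required, but only 6 are allowed.

No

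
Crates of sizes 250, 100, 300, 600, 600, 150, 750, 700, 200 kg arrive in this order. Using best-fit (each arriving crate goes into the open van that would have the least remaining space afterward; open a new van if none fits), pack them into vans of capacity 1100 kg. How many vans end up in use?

5

  250 → van 1 (new)  [load 250/1100]
  100 → van 1  [load 350/1100]
  300 → van 1  [load 650/1100]
  600 → van 2 (new)  [load 600/1100]
  600 → van 3 (new)  [load 600/1100]
  150 → van 1  [load 800/1100]
  750 → van 4 (new)  [load 750/1100]
  700 → van 5 (new)  [load 700/1100]
  200 → van 1  [load 1000/1100]
5 vans opened.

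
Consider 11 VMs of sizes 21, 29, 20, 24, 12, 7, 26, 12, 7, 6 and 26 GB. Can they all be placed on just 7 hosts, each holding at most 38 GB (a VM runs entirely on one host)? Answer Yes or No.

A valid assignment using 6 hosts:
  host 1: 29 + 7 = 36
  host 2: 26 + 12 = 38
  host 3: 26 + 12 = 38
  host 4: 24 + 7 + 6 = 37
  host 5: 21 = 21
  host 6: 20 = 20
That uses only 6 ≤ 7, so 7 hosts are enough.

Yes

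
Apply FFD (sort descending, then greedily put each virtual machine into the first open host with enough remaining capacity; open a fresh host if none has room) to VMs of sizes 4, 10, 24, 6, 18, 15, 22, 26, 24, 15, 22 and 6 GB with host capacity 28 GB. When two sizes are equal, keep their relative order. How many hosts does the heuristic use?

8

Sorted descending: 26, 24, 24, 22, 22, 18, 15, 15, 10, 6, 6, 4.
  26 → host 1 (new)  [load 26/28]
  24 → host 2 (new)  [load 24/28]
  24 → host 3 (new)  [load 24/28]
  22 → host 4 (new)  [load 22/28]
  22 → host 5 (new)  [load 22/28]
  18 → host 6 (new)  [load 18/28]
  15 → host 7 (new)  [load 15/28]
  15 → host 8 (new)  [load 15/28]
  10 → host 6  [load 28/28]
  6 → host 4  [load 28/28]
  6 → host 5  [load 28/28]
  4 → host 2  [load 28/28]
8 hosts opened.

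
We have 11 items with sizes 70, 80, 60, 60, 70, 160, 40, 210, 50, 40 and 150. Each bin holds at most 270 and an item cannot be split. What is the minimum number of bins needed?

4

Total = 210 + 160 + 150 + 80 + 70 + 70 + 60 + 60 + 50 + 40 + 40 = 990.
Lower bound: ⌈990/270⌉ = 4 bins.
A packing using 4 bins:
  bin 1: 210 + 60 = 270
  bin 2: 160 + 80 = 240
  bin 3: 150 + 70 + 50 = 270
  bin 4: 70 + 60 + 40 + 40 = 210
This matches the lower bound, so 4 is optimal.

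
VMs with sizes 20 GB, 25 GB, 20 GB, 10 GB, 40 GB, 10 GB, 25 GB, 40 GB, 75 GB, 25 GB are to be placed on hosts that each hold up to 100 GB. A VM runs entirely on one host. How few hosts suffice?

3

Total = 75 + 40 + 40 + 25 + 25 + 25 + 20 + 20 + 10 + 10 = 290 GB.
Lower bound: ⌈290/100⌉ = 3 hosts.
A packing using 3 hosts:
  host 1: 75 + 25 = 100
  host 2: 40 + 40 + 20 = 100
  host 3: 25 + 25 + 20 + 10 + 10 = 90
This matches the lower bound, so 3 is optimal.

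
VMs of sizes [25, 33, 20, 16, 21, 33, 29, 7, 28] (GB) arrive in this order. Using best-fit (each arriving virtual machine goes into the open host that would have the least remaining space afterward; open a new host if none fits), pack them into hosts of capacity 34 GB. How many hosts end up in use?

8

  25 → host 1 (new)  [load 25/34]
  33 → host 2 (new)  [load 33/34]
  20 → host 3 (new)  [load 20/34]
  16 → host 4 (new)  [load 16/34]
  21 → host 5 (new)  [load 21/34]
  33 → host 6 (new)  [load 33/34]
  29 → host 7 (new)  [load 29/34]
  7 → host 1  [load 32/34]
  28 → host 8 (new)  [load 28/34]
8 hosts opened.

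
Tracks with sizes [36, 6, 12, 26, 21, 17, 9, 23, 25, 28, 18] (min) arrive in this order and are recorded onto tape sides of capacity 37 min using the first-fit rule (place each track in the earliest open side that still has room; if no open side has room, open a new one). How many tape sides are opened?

  36 → side 1 (new)  [load 36/37]
  6 → side 2 (new)  [load 6/37]
  12 → side 2  [load 18/37]
  26 → side 3 (new)  [load 26/37]
  21 → side 4 (new)  [load 21/37]
  17 → side 2  [load 35/37]
  9 → side 3  [load 35/37]
  23 → side 5 (new)  [load 23/37]
  25 → side 6 (new)  [load 25/37]
  28 → side 7 (new)  [load 28/37]
  18 → side 8 (new)  [load 18/37]
8 tape sides opened.

8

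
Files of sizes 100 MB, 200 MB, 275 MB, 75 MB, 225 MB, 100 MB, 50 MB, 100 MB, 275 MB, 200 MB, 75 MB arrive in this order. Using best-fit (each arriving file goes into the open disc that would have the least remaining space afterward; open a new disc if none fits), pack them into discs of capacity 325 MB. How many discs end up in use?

6

  100 → disc 1 (new)  [load 100/325]
  200 → disc 1  [load 300/325]
  275 → disc 2 (new)  [load 275/325]
  75 → disc 3 (new)  [load 75/325]
  225 → disc 3  [load 300/325]
  100 → disc 4 (new)  [load 100/325]
  50 → disc 2  [load 325/325]
  100 → disc 4  [load 200/325]
  275 → disc 5 (new)  [load 275/325]
  200 → disc 6 (new)  [load 200/325]
  75 → disc 4  [load 275/325]
6 discs opened.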